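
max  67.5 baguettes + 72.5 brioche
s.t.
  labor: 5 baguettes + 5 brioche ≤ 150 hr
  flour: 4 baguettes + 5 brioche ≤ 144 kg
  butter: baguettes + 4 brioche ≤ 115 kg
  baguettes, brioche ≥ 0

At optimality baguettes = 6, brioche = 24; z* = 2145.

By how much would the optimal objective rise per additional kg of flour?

5

Check each constraint at x*: labor 150/150 (tight); flour 144/144 (tight); butter 102/115 (slack 13).
Since butter is not tight, its dual is 0.
The binding rows give the dual system: 5·y_labor + 4·y_flour = 67.5 and 5·y_labor + 5·y_flour = 72.5.
This yields shadow prices y_labor = 9.5, y_flour = 5.
Shadow price of flour = 5.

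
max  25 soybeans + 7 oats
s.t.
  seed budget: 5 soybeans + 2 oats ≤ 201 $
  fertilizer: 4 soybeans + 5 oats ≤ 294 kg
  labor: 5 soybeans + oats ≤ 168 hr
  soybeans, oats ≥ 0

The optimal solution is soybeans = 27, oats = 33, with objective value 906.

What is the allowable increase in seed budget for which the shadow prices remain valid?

5

Binding constraints: seed budget, labor. The basis is B = [[5,2],[5,1]] with det -5.
Per unit increase in seed budget, x* moves by d = (-0.2, 1).
The basis stays optimal until fertilizer becomes binding; allowable increase = 5 $.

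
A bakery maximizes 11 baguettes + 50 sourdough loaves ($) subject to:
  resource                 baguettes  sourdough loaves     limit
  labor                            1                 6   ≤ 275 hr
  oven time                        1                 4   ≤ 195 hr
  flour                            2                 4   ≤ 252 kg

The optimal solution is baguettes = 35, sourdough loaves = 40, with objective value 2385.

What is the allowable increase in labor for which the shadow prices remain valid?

17.5

Binding constraints: labor, oven time. The basis is B = [[1,6],[1,4]] with det -2.
Per unit increase in labor, x* moves by d = (-2, 0.5).
The basis stays optimal until baguettes reaches 0; allowable increase = 17.5 hr.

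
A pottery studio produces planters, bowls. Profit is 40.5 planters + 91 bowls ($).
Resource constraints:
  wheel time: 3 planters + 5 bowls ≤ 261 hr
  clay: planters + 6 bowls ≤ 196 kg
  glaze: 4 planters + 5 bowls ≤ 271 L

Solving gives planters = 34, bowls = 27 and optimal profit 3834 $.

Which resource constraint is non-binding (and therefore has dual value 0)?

wheel time: 237/261 (slack 24)
clay: 196/196 (binding)
glaze: 271/271 (binding)
By complementary slackness, a constraint with positive slack has shadow price 0 → wheel time.

wheel time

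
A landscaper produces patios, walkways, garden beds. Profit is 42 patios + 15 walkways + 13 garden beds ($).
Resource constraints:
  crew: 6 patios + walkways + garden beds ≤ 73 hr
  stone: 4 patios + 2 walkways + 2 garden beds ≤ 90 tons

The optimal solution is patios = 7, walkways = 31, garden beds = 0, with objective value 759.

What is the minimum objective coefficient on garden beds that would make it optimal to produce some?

At the optimum: crew uses 73 of 73 (binding); stone uses 90 of 90 (binding).
The binding rows give the dual system: 6·y_crew + 4·y_stone = 42 and 1·y_crew + 2·y_stone = 15.
→ y_crew = 3 and y_stone = 6.
garden beds enters the basis when its profit ≥ yᵀa₃ = 3·1 + 6·2 = 15.

15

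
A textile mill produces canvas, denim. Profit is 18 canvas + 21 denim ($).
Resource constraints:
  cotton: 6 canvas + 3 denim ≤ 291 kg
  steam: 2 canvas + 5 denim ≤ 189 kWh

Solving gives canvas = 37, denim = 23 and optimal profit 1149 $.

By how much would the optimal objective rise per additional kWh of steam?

3

Both cotton and steam are binding at x*.
The binding rows give the dual system: 6·y_cotton + 2·y_steam = 18 and 3·y_cotton + 5·y_steam = 21.
This yields shadow prices y_cotton = 2, y_steam = 3.
Shadow price of steam = 3.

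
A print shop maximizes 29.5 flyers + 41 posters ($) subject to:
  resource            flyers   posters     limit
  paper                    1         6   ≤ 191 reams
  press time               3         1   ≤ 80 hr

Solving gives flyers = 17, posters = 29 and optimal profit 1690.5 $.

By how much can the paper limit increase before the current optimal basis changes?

289

Binding constraints: paper, press time. The basis is B = [[1,6],[3,1]] with det -17.
Per unit increase in paper, x* moves by d = (-0.0588, 0.1765).
The basis stays optimal until flyers reaches 0; allowable increase = 289 reams.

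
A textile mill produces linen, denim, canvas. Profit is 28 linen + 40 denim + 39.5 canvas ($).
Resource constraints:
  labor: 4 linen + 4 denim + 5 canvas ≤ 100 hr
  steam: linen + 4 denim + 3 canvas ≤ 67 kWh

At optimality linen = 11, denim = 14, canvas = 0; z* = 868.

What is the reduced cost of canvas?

-2.5

Both labor and steam are binding at x*.
From A_Bᵀ y = c: 4·y_labor + 1·y_steam = 28; 4·y_labor + 4·y_steam = 40.
This yields shadow prices y_labor = 6, y_steam = 4.
Reduced cost of canvas: c₃ − yᵀa₃ = 39.5 − (6·5 + 4·3) = 39.5 − 42 = -2.5.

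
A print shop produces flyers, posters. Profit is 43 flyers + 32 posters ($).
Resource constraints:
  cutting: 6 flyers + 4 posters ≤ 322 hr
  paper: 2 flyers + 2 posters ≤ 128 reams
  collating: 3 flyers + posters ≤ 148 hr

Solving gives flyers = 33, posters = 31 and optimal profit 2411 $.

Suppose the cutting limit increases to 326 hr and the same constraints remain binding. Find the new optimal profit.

Check each constraint at x*: cutting 322/322 (tight); paper 128/128 (tight); collating 130/148 (slack 18).
Slack constraints have shadow price 0 (complementary slackness).
From A_Bᵀ y = c: 6·y_cutting + 2·y_paper = 43; 4·y_cutting + 2·y_paper = 32.
Solving: y_cutting = 5.5, y_paper = 5.
Δz = y_cutting·Δb = 5.5 × (4) = 22, so new z* = 2411 + 22 = 2433.

2433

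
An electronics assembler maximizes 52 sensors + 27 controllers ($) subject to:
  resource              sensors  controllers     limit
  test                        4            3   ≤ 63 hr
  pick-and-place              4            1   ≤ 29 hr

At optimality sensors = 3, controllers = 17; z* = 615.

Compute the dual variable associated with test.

7

Check each constraint at x*: test 63/63 (tight); pick-and-place 29/29 (tight).
The binding rows give the dual system: 4·y_test + 4·y_pick-and-place = 52 and 3·y_test + 1·y_pick-and-place = 27.
→ y_test = 7 and y_pick-and-place = 6.
Shadow price of test = 7.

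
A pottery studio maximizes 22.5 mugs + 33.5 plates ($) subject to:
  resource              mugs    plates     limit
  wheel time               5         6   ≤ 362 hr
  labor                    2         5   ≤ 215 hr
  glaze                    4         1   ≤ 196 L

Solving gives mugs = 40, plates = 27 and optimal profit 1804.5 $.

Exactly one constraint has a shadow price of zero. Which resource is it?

glaze

wheel time: 362/362 (binding)
labor: 215/215 (binding)
glaze: 187/196 (slack 9)
By complementary slackness, a constraint with positive slack has shadow price 0 → glaze.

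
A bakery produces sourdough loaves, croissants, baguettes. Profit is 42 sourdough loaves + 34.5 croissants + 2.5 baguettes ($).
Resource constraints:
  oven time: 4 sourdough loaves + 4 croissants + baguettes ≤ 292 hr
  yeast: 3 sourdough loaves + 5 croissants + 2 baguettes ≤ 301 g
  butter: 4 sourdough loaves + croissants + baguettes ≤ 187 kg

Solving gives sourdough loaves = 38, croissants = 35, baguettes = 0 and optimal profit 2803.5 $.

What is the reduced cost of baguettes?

-8

Binding: oven time and butter. Non-binding: yeast (12 unused).
Slack constraints have shadow price 0 (complementary slackness).
The binding rows give the dual system: 4·y_oven time + 4·y_butter = 42 and 4·y_oven time + 1·y_butter = 34.5.
Solving: y_oven time = 8, y_butter = 2.5.
Reduced cost of baguettes: c₃ − yᵀa₃ = 2.5 − (8·1 + 2.5·1) = 2.5 − 10.5 = -8.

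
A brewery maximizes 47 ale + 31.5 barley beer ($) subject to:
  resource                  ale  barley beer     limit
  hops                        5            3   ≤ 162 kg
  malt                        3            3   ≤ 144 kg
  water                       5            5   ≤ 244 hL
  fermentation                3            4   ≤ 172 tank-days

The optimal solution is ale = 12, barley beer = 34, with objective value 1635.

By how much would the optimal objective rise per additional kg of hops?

8.5

Check each constraint at x*: hops 162/162 (tight); malt 138/144 (slack 6); water 230/244 (slack 14); fermentation 172/172 (tight).
Slack constraints have shadow price 0 (complementary slackness).
From A_Bᵀ y = c: 5·y_hops + 3·y_fermentation = 47; 3·y_hops + 4·y_fermentation = 31.5.
→ y_hops = 8.5 and y_fermentation = 1.5.
Shadow price of hops = 8.5.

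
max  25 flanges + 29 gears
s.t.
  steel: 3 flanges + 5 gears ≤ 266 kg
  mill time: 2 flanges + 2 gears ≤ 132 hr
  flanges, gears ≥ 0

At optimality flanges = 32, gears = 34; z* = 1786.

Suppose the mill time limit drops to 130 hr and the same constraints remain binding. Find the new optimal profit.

Both steel and mill time are binding at x*.
Dual feasibility on the basic columns requires 3·y_steel + 2·y_mill time = 25, 5·y_steel + 2·y_mill time = 29.
This yields shadow prices y_steel = 2, y_mill time = 9.5.
Δz = y_mill time·Δb = 9.5 × (-2) = -19, so new z* = 1786 − 19 = 1767.

1767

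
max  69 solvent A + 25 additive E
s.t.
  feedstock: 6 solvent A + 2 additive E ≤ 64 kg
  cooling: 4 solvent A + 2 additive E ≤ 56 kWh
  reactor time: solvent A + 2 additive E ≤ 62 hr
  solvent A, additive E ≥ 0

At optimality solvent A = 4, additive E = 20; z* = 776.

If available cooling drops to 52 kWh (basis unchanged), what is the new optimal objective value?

764

Check each constraint at x*: feedstock 64/64 (tight); cooling 56/56 (tight); reactor time 44/62 (slack 18).
By complementary slackness, y = 0 for the non-binding constraint.
From A_Bᵀ y = c: 6·y_feedstock + 4·y_cooling = 69; 2·y_feedstock + 2·y_cooling = 25.
This yields shadow prices y_feedstock = 9.5, y_cooling = 3.
Δz = y_cooling·Δb = 3 × (-4) = -12, so new z* = 776 − 12 = 764.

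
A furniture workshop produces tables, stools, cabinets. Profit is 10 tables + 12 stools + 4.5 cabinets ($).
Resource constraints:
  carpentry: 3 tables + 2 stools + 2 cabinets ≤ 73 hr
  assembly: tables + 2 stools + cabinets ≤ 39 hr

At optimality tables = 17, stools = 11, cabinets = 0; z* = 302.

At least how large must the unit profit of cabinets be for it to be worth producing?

At the optimum: carpentry uses 73 of 73 (binding); assembly uses 39 of 39 (binding).
From A_Bᵀ y = c: 3·y_carpentry + 1·y_assembly = 10; 2·y_carpentry + 2·y_assembly = 12.
This yields shadow prices y_carpentry = 2, y_assembly = 4.
cabinets enters the basis when its profit ≥ yᵀa₃ = 2·2 + 4·1 = 8.

8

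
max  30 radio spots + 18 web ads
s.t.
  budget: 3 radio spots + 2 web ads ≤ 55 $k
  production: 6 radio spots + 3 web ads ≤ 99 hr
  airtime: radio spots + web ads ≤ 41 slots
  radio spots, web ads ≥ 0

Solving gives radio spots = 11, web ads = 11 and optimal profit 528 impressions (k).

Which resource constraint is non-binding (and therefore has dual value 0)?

budget: 55/55 (binding)
production: 99/99 (binding)
airtime: 22/41 (slack 19)
By complementary slackness, a constraint with positive slack has shadow price 0 → airtime.

airtime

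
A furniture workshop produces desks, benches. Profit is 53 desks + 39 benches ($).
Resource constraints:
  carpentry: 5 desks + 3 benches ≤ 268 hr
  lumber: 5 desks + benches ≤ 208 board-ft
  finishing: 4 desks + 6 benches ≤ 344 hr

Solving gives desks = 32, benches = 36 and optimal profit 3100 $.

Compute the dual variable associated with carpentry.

Binding: carpentry and finishing. Non-binding: lumber (12 unused).
By complementary slackness, y = 0 for the non-binding constraint.
From A_Bᵀ y = c: 5·y_carpentry + 4·y_finishing = 53; 3·y_carpentry + 6·y_finishing = 39.
This yields shadow prices y_carpentry = 9, y_finishing = 2.
Shadow price of carpentry = 9.

9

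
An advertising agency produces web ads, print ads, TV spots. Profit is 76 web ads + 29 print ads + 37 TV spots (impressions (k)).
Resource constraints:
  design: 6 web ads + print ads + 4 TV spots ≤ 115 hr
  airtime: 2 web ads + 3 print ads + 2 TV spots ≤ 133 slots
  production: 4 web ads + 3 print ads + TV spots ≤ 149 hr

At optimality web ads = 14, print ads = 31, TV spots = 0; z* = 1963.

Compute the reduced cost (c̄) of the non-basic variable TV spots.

-2

At the optimum: design uses 115 of 115 (binding); airtime uses 121 of 133 (slack = 12); production uses 149 of 149 (binding).
Slack constraints have shadow price 0 (complementary slackness).
Dual feasibility on the basic columns requires 6·y_design + 4·y_production = 76, 1·y_design + 3·y_production = 29.
This yields shadow prices y_design = 8, y_production = 7.
Reduced cost of TV spots: c₃ − yᵀa₃ = 37 − (8·4 + 7·1) = 37 − 39 = -2.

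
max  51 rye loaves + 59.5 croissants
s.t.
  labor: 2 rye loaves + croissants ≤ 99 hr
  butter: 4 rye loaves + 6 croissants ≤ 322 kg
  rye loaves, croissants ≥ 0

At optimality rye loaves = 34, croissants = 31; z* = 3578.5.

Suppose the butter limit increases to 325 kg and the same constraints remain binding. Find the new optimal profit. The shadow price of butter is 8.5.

3604

Δb = 3, so new z* = 3578.5 + (8.5)·(3) = 3578.5 + 25.5 = 3604.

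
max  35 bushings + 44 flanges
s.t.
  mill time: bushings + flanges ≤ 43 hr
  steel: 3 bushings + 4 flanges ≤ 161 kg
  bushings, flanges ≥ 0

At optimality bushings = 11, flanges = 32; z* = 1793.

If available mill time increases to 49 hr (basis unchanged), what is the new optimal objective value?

1841

At the optimum: mill time uses 43 of 43 (binding); steel uses 161 of 161 (binding).
From A_Bᵀ y = c: 1·y_mill time + 3·y_steel = 35; 1·y_mill time + 4·y_steel = 44.
Solving: y_mill time = 8, y_steel = 9.
Δz = y_mill time·Δb = 8 × (6) = 48, so new z* = 1793 + 48 = 1841.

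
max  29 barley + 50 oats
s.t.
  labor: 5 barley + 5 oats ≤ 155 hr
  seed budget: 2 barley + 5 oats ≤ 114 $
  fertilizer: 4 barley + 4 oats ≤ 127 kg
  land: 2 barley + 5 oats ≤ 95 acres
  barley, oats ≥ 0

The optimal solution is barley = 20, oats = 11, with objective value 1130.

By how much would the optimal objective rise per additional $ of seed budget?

0

At the optimum: labor uses 155 of 155 (binding); seed budget uses 95 of 114 (slack = 19); fertilizer uses 124 of 127 (slack = 3); land uses 95 of 95 (binding).
Since seed budget, fertilizer are not tight, their duals are 0.
Dual feasibility on the basic columns requires 5·y_labor + 2·y_land = 29, 5·y_labor + 5·y_land = 50.
This yields shadow prices y_labor = 3, y_land = 7.
Shadow price of seed budget = 0.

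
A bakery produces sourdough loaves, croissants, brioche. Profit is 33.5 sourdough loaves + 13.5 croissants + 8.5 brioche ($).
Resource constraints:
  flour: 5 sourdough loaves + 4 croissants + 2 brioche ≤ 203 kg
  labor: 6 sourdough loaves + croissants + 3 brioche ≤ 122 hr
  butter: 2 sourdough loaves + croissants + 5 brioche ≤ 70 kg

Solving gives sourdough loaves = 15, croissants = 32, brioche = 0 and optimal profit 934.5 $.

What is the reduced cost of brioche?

-7

Check each constraint at x*: flour 203/203 (tight); labor 122/122 (tight); butter 62/70 (slack 8).
By complementary slackness, y = 0 for the non-binding constraint.
Dual feasibility on the basic columns requires 5·y_flour + 6·y_labor = 33.5, 4·y_flour + 1·y_labor = 13.5.
→ y_flour = 2.5 and y_labor = 3.5.
Reduced cost of brioche: c₃ − yᵀa₃ = 8.5 − (2.5·2 + 3.5·3) = 8.5 − 15.5 = -7.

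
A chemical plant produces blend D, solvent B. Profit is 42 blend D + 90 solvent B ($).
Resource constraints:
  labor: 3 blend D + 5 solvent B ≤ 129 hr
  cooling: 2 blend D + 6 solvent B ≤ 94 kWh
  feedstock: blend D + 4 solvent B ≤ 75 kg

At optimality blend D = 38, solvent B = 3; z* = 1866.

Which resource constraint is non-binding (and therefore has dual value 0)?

feedstock

labor: 129/129 (binding)
cooling: 94/94 (binding)
feedstock: 50/75 (slack 25)
By complementary slackness, a constraint with positive slack has shadow price 0 → feedstock.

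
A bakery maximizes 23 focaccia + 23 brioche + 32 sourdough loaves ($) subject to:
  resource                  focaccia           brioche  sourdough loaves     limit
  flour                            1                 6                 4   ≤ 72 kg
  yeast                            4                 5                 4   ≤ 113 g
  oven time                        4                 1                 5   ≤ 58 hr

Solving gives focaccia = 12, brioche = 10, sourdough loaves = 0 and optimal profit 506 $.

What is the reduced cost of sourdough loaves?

-5

At the optimum: flour uses 72 of 72 (binding); yeast uses 98 of 113 (slack = 15); oven time uses 58 of 58 (binding).
By complementary slackness, y = 0 for the non-binding constraint.
The binding rows give the dual system: 1·y_flour + 4·y_oven time = 23 and 6·y_flour + 1·y_oven time = 23.
This yields shadow prices y_flour = 3, y_oven time = 5.
Reduced cost of sourdough loaves: c₃ − yᵀa₃ = 32 − (3·4 + 5·5) = 32 − 37 = -5.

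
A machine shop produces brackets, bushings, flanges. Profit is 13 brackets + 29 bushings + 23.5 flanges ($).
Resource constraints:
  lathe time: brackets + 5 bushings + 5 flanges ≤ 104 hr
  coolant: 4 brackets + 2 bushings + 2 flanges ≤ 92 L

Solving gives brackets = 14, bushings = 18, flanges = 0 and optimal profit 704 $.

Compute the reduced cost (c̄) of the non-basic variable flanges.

-5.5

Both lathe time and coolant are binding at x*.
Dual feasibility on the basic columns requires 1·y_lathe time + 4·y_coolant = 13, 5·y_lathe time + 2·y_coolant = 29.
This yields shadow prices y_lathe time = 5, y_coolant = 2.
Reduced cost of flanges: c₃ − yᵀa₃ = 23.5 − (5·5 + 2·2) = 23.5 − 29 = -5.5.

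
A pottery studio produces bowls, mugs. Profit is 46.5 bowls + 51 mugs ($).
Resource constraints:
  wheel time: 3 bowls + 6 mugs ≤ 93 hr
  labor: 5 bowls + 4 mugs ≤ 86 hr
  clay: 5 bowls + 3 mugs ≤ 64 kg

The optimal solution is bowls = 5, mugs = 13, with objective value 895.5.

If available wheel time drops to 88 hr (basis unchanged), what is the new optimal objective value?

868

At the optimum: wheel time uses 93 of 93 (binding); labor uses 77 of 86 (slack = 9); clay uses 64 of 64 (binding).
Slack constraints have shadow price 0 (complementary slackness).
The binding rows give the dual system: 3·y_wheel time + 5·y_clay = 46.5 and 6·y_wheel time + 3·y_clay = 51.
Solving: y_wheel time = 5.5, y_clay = 6.
Δz = y_wheel time·Δb = 5.5 × (-5) = -27.5, so new z* = 895.5 − 27.5 = 868.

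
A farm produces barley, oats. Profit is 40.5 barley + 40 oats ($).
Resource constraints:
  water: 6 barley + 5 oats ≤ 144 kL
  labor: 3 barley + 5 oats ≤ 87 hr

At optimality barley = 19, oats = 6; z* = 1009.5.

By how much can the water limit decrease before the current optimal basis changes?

57

Binding constraints: water, labor. The basis is B = [[6,5],[3,5]] with det 15.
Per unit decrease in water, x* moves by d = (-0.3333, 0.2).
The basis stays optimal until barley reaches 0; allowable decrease = 57 kL.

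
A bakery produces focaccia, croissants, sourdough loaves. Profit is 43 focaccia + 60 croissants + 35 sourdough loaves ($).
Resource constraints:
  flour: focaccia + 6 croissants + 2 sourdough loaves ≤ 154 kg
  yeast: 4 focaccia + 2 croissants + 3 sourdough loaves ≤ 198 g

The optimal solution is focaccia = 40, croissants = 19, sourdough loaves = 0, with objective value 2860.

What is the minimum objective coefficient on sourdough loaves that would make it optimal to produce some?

41

Both flour and yeast are binding at x*.
The binding rows give the dual system: 1·y_flour + 4·y_yeast = 43 and 6·y_flour + 2·y_yeast = 60.
This yields shadow prices y_flour = 7, y_yeast = 9.
sourdough loaves enters the basis when its profit ≥ yᵀa₃ = 7·2 + 9·3 = 41.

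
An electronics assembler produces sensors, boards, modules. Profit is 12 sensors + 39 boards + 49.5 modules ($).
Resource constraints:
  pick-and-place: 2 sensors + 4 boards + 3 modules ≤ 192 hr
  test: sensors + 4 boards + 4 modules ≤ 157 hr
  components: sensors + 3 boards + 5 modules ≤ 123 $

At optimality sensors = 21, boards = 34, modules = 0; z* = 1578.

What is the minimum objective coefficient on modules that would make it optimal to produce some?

Binding: test and components. Non-binding: pick-and-place (14 unused).
Slack constraints have shadow price 0 (complementary slackness).
From A_Bᵀ y = c: 1·y_test + 1·y_components = 12; 4·y_test + 3·y_components = 39.
Solving: y_test = 3, y_components = 9.
modules enters the basis when its profit ≥ yᵀa₃ = 3·4 + 9·5 = 57.

57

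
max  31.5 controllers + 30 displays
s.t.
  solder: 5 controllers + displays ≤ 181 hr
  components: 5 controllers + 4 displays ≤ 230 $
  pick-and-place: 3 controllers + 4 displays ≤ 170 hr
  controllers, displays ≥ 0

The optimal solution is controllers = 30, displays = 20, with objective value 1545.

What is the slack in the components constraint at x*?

0

components used = 5·30 + 4·20 = 230; slack = 230 − 230 = 0.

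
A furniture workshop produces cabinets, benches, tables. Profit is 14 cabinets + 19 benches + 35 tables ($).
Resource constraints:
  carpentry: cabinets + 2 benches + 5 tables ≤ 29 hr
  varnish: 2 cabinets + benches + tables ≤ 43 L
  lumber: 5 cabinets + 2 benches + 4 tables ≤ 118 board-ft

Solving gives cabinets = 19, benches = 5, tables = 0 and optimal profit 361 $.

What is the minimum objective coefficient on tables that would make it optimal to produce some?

Check each constraint at x*: carpentry 29/29 (tight); varnish 43/43 (tight); lumber 105/118 (slack 13).
By complementary slackness, y = 0 for the non-binding constraint.
Dual feasibility on the basic columns requires 1·y_carpentry + 2·y_varnish = 14, 2·y_carpentry + 1·y_varnish = 19.
→ y_carpentry = 8 and y_varnish = 3.
tables enters the basis when its profit ≥ yᵀa₃ = 8·5 + 3·1 = 43.

43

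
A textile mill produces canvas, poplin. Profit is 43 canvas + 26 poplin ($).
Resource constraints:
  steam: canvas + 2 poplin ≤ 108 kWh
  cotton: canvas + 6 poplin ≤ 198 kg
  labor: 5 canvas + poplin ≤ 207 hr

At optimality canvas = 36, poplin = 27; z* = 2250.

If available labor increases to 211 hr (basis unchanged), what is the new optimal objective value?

Check each constraint at x*: steam 90/108 (slack 18); cotton 198/198 (tight); labor 207/207 (tight).
Slack constraints have shadow price 0 (complementary slackness).
The binding rows give the dual system: 1·y_cotton + 5·y_labor = 43 and 6·y_cotton + 1·y_labor = 26.
Solving: y_cotton = 3, y_labor = 8.
Δz = y_labor·Δb = 8 × (4) = 32, so new z* = 2250 + 32 = 2282.

2282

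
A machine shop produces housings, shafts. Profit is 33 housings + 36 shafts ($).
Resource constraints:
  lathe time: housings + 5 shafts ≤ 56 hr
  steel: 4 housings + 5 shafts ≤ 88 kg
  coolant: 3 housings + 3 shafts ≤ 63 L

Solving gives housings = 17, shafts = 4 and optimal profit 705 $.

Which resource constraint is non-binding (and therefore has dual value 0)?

lathe time: 37/56 (slack 19)
steel: 88/88 (binding)
coolant: 63/63 (binding)
By complementary slackness, a constraint with positive slack has shadow price 0 → lathe time.

lathe time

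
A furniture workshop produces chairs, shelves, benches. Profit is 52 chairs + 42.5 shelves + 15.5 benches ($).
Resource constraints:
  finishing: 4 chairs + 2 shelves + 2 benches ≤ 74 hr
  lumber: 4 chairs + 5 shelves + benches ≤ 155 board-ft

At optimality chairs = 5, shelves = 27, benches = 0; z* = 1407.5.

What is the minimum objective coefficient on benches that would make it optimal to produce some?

20.5

At the optimum: finishing uses 74 of 74 (binding); lumber uses 155 of 155 (binding).
From A_Bᵀ y = c: 4·y_finishing + 4·y_lumber = 52; 2·y_finishing + 5·y_lumber = 42.5.
→ y_finishing = 7.5 and y_lumber = 5.5.
benches enters the basis when its profit ≥ yᵀa₃ = 7.5·2 + 5.5·1 = 20.5.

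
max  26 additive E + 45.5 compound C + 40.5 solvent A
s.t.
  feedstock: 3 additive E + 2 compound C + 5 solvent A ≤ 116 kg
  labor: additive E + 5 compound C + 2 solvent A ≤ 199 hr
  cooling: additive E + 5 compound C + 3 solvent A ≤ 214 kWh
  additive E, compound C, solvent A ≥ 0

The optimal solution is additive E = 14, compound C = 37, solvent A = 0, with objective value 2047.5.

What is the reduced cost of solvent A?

-5

Check each constraint at x*: feedstock 116/116 (tight); labor 199/199 (tight); cooling 199/214 (slack 15).
Slack constraints have shadow price 0 (complementary slackness).
The binding rows give the dual system: 3·y_feedstock + 1·y_labor = 26 and 2·y_feedstock + 5·y_labor = 45.5.
Solving: y_feedstock = 6.5, y_labor = 6.5.
Reduced cost of solvent A: c₃ − yᵀa₃ = 40.5 − (6.5·5 + 6.5·2) = 40.5 − 45.5 = -5.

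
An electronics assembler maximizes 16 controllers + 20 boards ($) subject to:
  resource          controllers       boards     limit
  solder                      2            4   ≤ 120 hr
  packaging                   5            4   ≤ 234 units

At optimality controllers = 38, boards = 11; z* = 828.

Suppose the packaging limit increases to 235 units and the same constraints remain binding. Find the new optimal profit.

Check each constraint at x*: solder 120/120 (tight); packaging 234/234 (tight).
Dual feasibility on the basic columns requires 2·y_solder + 5·y_packaging = 16, 4·y_solder + 4·y_packaging = 20.
→ y_solder = 3 and y_packaging = 2.
Δz = y_packaging·Δb = 2 × (1) = 2, so new z* = 828 + 2 = 830.

830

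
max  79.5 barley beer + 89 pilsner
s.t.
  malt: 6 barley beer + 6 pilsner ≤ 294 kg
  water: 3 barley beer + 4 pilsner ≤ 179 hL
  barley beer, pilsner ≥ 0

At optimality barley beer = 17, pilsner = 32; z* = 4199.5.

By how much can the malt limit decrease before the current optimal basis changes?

25.5

Binding constraints: malt, water. The basis is B = [[6,6],[3,4]] with det 6.
Per unit decrease in malt, x* moves by d = (-0.6667, 0.5).
The basis stays optimal until barley beer reaches 0; allowable decrease = 25.5 kg.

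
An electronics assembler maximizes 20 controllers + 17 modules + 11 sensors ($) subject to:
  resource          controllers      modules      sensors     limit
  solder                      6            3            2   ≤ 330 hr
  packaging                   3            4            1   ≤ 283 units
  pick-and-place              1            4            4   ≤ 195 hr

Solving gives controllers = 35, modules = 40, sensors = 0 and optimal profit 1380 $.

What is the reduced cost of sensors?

At the optimum: solder uses 330 of 330 (binding); packaging uses 265 of 283 (slack = 18); pick-and-place uses 195 of 195 (binding).
Slack constraints have shadow price 0 (complementary slackness).
Dual feasibility on the basic columns requires 6·y_solder + 1·y_pick-and-place = 20, 3·y_solder + 4·y_pick-and-place = 17.
This yields shadow prices y_solder = 3, y_pick-and-place = 2.
Reduced cost of sensors: c₃ − yᵀa₃ = 11 − (3·2 + 2·4) = 11 − 14 = -3.

-3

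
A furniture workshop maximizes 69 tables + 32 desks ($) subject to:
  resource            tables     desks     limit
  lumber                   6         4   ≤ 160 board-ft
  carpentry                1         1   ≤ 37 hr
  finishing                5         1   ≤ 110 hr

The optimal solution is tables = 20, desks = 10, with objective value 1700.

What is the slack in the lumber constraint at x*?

lumber used = 6·20 + 4·10 = 160; slack = 160 − 160 = 0.

0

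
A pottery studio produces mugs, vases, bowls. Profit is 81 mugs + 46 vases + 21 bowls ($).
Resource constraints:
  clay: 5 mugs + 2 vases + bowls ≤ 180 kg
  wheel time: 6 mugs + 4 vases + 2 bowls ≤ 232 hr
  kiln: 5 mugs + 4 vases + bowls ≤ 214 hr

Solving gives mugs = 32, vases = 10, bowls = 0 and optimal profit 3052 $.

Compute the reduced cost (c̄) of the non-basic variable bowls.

-2

Binding: clay and wheel time. Non-binding: kiln (14 unused).
Since kiln is not tight, its dual is 0.
Dual feasibility on the basic columns requires 5·y_clay + 6·y_wheel time = 81, 2·y_clay + 4·y_wheel time = 46.
Solving: y_clay = 6, y_wheel time = 8.5.
Reduced cost of bowls: c₃ − yᵀa₃ = 21 − (6·1 + 8.5·2) = 21 − 23 = -2.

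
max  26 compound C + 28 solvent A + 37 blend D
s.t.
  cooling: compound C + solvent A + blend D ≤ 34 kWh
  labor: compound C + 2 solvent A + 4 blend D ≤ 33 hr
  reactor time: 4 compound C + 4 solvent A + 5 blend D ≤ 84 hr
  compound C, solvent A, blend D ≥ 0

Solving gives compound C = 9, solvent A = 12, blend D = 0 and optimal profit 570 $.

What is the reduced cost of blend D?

Binding: labor and reactor time. Non-binding: cooling (13 unused).
By complementary slackness, y = 0 for the non-binding constraint.
Dual feasibility on the basic columns requires 1·y_labor + 4·y_reactor time = 26, 2·y_labor + 4·y_reactor time = 28.
Solving: y_labor = 2, y_reactor time = 6.
Reduced cost of blend D: c₃ − yᵀa₃ = 37 − (2·4 + 6·5) = 37 − 38 = -1.

-1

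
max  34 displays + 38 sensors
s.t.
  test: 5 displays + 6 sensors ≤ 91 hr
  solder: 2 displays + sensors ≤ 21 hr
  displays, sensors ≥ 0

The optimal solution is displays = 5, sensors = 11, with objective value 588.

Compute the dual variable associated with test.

6

At the optimum: test uses 91 of 91 (binding); solder uses 21 of 21 (binding).
From A_Bᵀ y = c: 5·y_test + 2·y_solder = 34; 6·y_test + 1·y_solder = 38.
This yields shadow prices y_test = 6, y_solder = 2.
Shadow price of test = 6.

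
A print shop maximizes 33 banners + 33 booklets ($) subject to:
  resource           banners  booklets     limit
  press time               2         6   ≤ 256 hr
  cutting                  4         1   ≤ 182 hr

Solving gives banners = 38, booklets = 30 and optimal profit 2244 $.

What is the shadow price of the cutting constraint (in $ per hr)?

6

Both press time and cutting are binding at x*.
Dual feasibility on the basic columns requires 2·y_press time + 4·y_cutting = 33, 6·y_press time + 1·y_cutting = 33.
This yields shadow prices y_press time = 4.5, y_cutting = 6.
Shadow price of cutting = 6.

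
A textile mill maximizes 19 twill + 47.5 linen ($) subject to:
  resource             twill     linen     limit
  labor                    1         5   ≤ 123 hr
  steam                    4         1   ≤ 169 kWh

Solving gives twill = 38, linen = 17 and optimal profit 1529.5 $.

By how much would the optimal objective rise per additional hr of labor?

Check each constraint at x*: labor 123/123 (tight); steam 169/169 (tight).
The binding rows give the dual system: 1·y_labor + 4·y_steam = 19 and 5·y_labor + 1·y_steam = 47.5.
This yields shadow prices y_labor = 9, y_steam = 2.5.
Shadow price of labor = 9.

9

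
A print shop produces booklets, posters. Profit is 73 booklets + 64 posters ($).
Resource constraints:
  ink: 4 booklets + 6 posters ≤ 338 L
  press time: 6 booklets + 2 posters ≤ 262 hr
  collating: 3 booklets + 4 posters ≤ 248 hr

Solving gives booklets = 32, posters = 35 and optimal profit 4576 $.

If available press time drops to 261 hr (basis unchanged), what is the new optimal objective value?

4569.5

Check each constraint at x*: ink 338/338 (tight); press time 262/262 (tight); collating 236/248 (slack 12).
By complementary slackness, y = 0 for the non-binding constraint.
Dual feasibility on the basic columns requires 4·y_ink + 6·y_press time = 73, 6·y_ink + 2·y_press time = 64.
Solving: y_ink = 8.5, y_press time = 6.5.
Δz = y_press time·Δb = 6.5 × (-1) = -6.5, so new z* = 4576 − 6.5 = 4569.5.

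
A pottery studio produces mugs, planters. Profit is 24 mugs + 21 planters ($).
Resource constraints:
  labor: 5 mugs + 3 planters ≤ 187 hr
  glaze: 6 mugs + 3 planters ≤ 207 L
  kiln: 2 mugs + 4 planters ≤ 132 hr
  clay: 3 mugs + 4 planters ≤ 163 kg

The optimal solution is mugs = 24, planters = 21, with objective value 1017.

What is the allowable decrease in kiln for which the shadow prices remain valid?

63

Binding constraints: glaze, kiln. The basis is B = [[6,3],[2,4]] with det 18.
Per unit decrease in kiln, x* moves by d = (0.1667, -0.3333).
The basis stays optimal until planters reaches 0; allowable decrease = 63 hr.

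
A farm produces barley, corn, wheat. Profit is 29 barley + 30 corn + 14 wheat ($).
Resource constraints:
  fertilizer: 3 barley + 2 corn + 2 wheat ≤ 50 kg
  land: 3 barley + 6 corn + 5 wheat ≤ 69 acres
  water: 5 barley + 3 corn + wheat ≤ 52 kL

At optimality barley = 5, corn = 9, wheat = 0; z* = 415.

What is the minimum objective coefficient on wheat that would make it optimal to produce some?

19

Binding: land and water. Non-binding: fertilizer (17 unused).
Since fertilizer is not tight, its dual is 0.
From A_Bᵀ y = c: 3·y_land + 5·y_water = 29; 6·y_land + 3·y_water = 30.
Solving: y_land = 3, y_water = 4.
wheat enters the basis when its profit ≥ yᵀa₃ = 3·5 + 4·1 = 19.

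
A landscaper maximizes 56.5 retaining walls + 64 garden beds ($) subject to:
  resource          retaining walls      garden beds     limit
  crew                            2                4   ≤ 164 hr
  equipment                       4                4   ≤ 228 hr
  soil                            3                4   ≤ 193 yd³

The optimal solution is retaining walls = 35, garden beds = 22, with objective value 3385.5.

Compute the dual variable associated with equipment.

8.5

At the optimum: crew uses 158 of 164 (slack = 6); equipment uses 228 of 228 (binding); soil uses 193 of 193 (binding).
By complementary slackness, y = 0 for the non-binding constraint.
Dual feasibility on the basic columns requires 4·y_equipment + 3·y_soil = 56.5, 4·y_equipment + 4·y_soil = 64.
→ y_equipment = 8.5 and y_soil = 7.5.
Shadow price of equipment = 8.5.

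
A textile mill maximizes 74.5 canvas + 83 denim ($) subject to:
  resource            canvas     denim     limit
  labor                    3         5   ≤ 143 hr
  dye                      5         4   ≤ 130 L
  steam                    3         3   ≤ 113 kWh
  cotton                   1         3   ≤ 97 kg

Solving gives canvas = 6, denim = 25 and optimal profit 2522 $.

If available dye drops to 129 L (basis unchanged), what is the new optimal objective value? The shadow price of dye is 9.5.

Δb = -1, so new z* = 2522 + (9.5)·(-1) = 2522 − 9.5 = 2512.5.

2512.5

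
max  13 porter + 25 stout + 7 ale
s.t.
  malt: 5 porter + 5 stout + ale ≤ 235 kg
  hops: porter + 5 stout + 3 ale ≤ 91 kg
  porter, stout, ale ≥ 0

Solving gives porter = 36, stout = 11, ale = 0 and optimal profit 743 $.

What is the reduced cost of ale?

-4

Both malt and hops are binding at x*.
Dual feasibility on the basic columns requires 5·y_malt + 1·y_hops = 13, 5·y_malt + 5·y_hops = 25.
→ y_malt = 2 and y_hops = 3.
Reduced cost of ale: c₃ − yᵀa₃ = 7 − (2·1 + 3·3) = 7 − 11 = -4.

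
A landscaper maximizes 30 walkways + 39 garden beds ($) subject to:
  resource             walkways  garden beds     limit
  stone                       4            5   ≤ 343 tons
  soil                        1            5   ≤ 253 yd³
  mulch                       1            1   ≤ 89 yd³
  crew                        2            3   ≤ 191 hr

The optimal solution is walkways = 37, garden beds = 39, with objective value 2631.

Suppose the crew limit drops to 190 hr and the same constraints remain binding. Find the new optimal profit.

2628

Check each constraint at x*: stone 343/343 (tight); soil 232/253 (slack 21); mulch 76/89 (slack 13); crew 191/191 (tight).
Since soil, mulch are not tight, their duals are 0.
From A_Bᵀ y = c: 4·y_stone + 2·y_crew = 30; 5·y_stone + 3·y_crew = 39.
→ y_stone = 6 and y_crew = 3.
Δz = y_crew·Δb = 3 × (-1) = -3, so new z* = 2631 − 3 = 2628.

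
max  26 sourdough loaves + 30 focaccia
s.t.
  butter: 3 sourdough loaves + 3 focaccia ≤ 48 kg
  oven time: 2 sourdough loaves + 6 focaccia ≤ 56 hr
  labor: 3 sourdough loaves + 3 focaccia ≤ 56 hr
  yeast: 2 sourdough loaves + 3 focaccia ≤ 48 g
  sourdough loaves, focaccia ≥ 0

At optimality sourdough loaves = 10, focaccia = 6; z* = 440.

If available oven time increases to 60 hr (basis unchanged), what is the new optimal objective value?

Binding: butter and oven time. Non-binding: labor (8 unused), yeast (10 unused).
By complementary slackness, y = 0 for the non-binding constraints.
From A_Bᵀ y = c: 3·y_butter + 2·y_oven time = 26; 3·y_butter + 6·y_oven time = 30.
This yields shadow prices y_butter = 8, y_oven time = 1.
Δz = y_oven time·Δb = 1 × (4) = 4, so new z* = 440 + 4 = 444.

444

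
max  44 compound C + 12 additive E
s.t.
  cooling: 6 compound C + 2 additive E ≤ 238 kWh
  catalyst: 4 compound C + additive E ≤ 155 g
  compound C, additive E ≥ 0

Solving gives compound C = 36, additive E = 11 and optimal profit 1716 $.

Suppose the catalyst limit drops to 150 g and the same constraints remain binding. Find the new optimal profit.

Check each constraint at x*: cooling 238/238 (tight); catalyst 155/155 (tight).
The binding rows give the dual system: 6·y_cooling + 4·y_catalyst = 44 and 2·y_cooling + 1·y_catalyst = 12.
This yields shadow prices y_cooling = 2, y_catalyst = 8.
Δz = y_catalyst·Δb = 8 × (-5) = -40, so new z* = 1716 − 40 = 1676.

1676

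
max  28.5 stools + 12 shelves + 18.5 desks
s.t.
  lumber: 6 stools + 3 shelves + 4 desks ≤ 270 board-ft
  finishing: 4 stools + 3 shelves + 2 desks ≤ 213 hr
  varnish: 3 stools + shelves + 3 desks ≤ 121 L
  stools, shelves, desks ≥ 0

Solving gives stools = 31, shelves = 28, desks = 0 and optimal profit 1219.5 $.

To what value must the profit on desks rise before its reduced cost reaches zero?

23.5

At the optimum: lumber uses 270 of 270 (binding); finishing uses 208 of 213 (slack = 5); varnish uses 121 of 121 (binding).
Since finishing is not tight, its dual is 0.
Dual feasibility on the basic columns requires 6·y_lumber + 3·y_varnish = 28.5, 3·y_lumber + 1·y_varnish = 12.
This yields shadow prices y_lumber = 2.5, y_varnish = 4.5.
desks enters the basis when its profit ≥ yᵀa₃ = 2.5·4 + 4.5·3 = 23.5.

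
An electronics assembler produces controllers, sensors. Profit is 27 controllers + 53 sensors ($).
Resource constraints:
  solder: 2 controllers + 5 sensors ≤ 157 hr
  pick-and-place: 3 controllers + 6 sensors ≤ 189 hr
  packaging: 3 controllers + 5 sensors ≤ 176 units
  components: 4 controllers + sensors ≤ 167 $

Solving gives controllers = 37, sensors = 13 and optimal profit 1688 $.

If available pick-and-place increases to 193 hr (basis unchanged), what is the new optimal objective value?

At the optimum: solder uses 139 of 157 (slack = 18); pick-and-place uses 189 of 189 (binding); packaging uses 176 of 176 (binding); components uses 161 of 167 (slack = 6).
Since solder, components are not tight, their duals are 0.
Dual feasibility on the basic columns requires 3·y_pick-and-place + 3·y_packaging = 27, 6·y_pick-and-place + 5·y_packaging = 53.
This yields shadow prices y_pick-and-place = 8, y_packaging = 1.
Δz = y_pick-and-place·Δb = 8 × (4) = 32, so new z* = 1688 + 32 = 1720.

1720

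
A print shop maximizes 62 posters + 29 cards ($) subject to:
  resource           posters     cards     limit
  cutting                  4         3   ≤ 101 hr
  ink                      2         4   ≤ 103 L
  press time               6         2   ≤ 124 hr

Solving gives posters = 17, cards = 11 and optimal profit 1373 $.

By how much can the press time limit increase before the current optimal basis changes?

27.5

Binding constraints: cutting, press time. The basis is B = [[4,3],[6,2]] with det -10.
Per unit increase in press time, x* moves by d = (0.3, -0.4).
The basis stays optimal until cards reaches 0; allowable increase = 27.5 hr.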